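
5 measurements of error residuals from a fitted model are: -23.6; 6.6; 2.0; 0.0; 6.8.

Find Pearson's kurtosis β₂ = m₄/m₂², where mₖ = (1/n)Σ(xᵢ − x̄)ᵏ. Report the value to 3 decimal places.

2.984

x̄ = -1.6400
Σ(xᵢ − x̄)² = 637.3120 ⇒ m₂ = 127.46240
Σ(xᵢ − x̄)⁴ = 242424.0565 ⇒ m₄ = 48484.81129
m₂² = 16246.66341
β₂ = m₄/m₂² = 48484.81129 / 16246.66341 ≈ 2.984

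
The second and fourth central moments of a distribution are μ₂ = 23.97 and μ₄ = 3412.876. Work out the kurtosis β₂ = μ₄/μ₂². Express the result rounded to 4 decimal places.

μ₂² = 23.97² = 574.56090
μ₄/μ₂² = 3412.876 / 574.56090 = 5.93997
β₂ ≈ 5.9400

5.9400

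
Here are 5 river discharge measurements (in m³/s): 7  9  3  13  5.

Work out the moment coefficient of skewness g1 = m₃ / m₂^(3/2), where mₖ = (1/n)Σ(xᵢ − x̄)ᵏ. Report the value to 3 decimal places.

x̄ = (7 + 9 + 3 + 13 + 5) / 5 = 7.4000
deviations (xᵢ − x̄): -0.4000, 1.6000, -4.4000, 5.6000, -2.4000
Σ(xᵢ − x̄)² = 59.2000 ⇒ m₂ = 59.2000/5 = 11.84000
Σ(xᵢ − x̄)³ = 80.6400 ⇒ m₃ = 80.6400/5 = 16.12800
m₂^(3/2) = 11.84000^(1.5) = 40.74061
g1 = m₃ / m₂^(3/2) = 16.12800 / 40.74061 ≈ 0.396

0.396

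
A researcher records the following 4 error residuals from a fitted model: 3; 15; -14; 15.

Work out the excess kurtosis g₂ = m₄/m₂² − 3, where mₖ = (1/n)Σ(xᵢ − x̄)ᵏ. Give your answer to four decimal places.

-1.1729

x̄ = 4.7500
Σ(xᵢ − x̄)² = 564.7500 ⇒ m₂ = 141.18750
Σ(xᵢ − x̄)⁴ = 145681.8281 ⇒ m₄ = 36420.45703
m₂² = 19933.91016
g₂ = m₄/m₂² − 3 = 1.82706 − 3 ≈ -1.1729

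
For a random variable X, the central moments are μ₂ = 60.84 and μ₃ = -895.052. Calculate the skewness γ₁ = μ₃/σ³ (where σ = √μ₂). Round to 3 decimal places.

σ = √μ₂ = √60.84 = 7.80000
σ³ = μ₂^(3/2) = 474.55200
γ₁ = μ₃/σ³ = -895.052 / 474.55200 ≈ -1.886

-1.886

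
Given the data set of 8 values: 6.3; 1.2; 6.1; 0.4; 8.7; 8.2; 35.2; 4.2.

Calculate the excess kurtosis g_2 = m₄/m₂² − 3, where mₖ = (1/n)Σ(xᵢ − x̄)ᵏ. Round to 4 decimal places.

2.3550

x̄ = 8.7875
Σ(xᵢ − x̄)² = 860.3488 ⇒ m₂ = 107.54359
Σ(xᵢ − x̄)⁴ = 495470.8214 ⇒ m₄ = 61933.85268
m₂² = 11565.62456
g_2 = m₄/m₂² − 3 = 5.35499 − 3 ≈ 2.3550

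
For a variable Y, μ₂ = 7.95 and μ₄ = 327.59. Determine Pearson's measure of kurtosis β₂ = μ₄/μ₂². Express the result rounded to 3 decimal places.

μ₂² = 7.95² = 63.20250
μ₄/μ₂² = 327.59 / 63.20250 = 5.18318
β₂ ≈ 5.183

5.183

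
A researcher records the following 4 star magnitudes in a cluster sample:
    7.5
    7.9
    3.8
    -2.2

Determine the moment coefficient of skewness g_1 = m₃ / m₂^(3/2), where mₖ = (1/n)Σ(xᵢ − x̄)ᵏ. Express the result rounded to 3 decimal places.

-0.697

x̄ = (7.5 + 7.9 + 3.8 - 2.2) / 4 = 4.2500
deviations (xᵢ − x̄): 3.2500, 3.6500, -0.4500, -6.4500
Σ(xᵢ − x̄)² = 65.6900 ⇒ m₂ = 65.6900/4 = 16.42250
Σ(xᵢ − x̄)³ = -185.4720 ⇒ m₃ = -185.4720/4 = -46.36800
m₂^(3/2) = 16.42250^(1.5) = 66.55166
g_1 = m₃ / m₂^(3/2) = -46.36800 / 66.55166 ≈ -0.697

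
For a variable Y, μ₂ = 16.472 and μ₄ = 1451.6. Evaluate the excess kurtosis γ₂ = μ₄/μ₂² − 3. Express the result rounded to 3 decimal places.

2.350

μ₂² = 16.472² = 271.32678
μ₄/μ₂² = 1451.6 / 271.32678 = 5.35001
γ₂ = 5.35001 − 3 ≈ 2.350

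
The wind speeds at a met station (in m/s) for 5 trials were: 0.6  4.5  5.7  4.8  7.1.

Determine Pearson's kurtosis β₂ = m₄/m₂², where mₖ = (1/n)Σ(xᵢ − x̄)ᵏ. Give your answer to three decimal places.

2.589

x̄ = 4.5400
Σ(xᵢ − x̄)² = 23.4920 ⇒ m₂ = 4.69840
Σ(xᵢ − x̄)⁴ = 285.7470 ⇒ m₄ = 57.14941
m₂² = 22.07496
β₂ = m₄/m₂² = 57.14941 / 22.07496 ≈ 2.589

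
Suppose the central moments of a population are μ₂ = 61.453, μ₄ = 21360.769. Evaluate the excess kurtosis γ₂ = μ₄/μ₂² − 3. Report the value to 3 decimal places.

μ₂² = 61.453² = 3776.47121
μ₄/μ₂² = 21360.769 / 3776.47121 = 5.65628
γ₂ = 5.65628 − 3 ≈ 2.656

2.656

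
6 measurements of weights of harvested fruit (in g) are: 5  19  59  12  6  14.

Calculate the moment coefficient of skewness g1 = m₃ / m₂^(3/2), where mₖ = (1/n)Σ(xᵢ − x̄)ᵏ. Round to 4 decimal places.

x̄ = (5 + 19 + 59 + 12 + 6 + 14) / 6 = 19.1667
deviations (xᵢ − x̄): -14.1667, -0.1667, 39.8333, -7.1667, -13.1667, -5.1667
Σ(xᵢ − x̄)² = 2038.8333 ⇒ m₂ = 2038.8333/6 = 339.80556
Σ(xᵢ − x̄)³ = 57571.5556 ⇒ m₃ = 57571.5556/6 = 9595.25926
m₂^(3/2) = 339.80556^(1.5) = 6263.91293
g1 = m₃ / m₂^(3/2) = 9595.25926 / 6263.91293 ≈ 1.5318

1.5318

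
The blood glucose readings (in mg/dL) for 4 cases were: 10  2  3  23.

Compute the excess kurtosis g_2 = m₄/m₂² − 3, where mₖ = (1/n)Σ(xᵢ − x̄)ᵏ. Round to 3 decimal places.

x̄ = 9.5000
Σ(xᵢ − x̄)² = 281.0000 ⇒ m₂ = 70.25000
Σ(xᵢ − x̄)⁴ = 38164.2500 ⇒ m₄ = 9541.06250
m₂² = 4935.06250
g_2 = m₄/m₂² − 3 = 1.93332 − 3 ≈ -1.067

-1.067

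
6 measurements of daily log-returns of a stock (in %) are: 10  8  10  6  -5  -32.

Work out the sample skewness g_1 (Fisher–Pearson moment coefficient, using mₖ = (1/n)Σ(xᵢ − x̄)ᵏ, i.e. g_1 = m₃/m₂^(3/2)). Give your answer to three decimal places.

x̄ = (10 + 8 + 10 + 6 - 5 - 32) / 6 = -0.5000
deviations (xᵢ − x̄): 10.5000, 8.5000, 10.5000, 6.5000, -4.5000, -31.5000
Σ(xᵢ − x̄)² = 1347.5000 ⇒ m₂ = 1347.5000/6 = 224.58333
Σ(xᵢ − x̄)³ = -28143.0000 ⇒ m₃ = -28143.0000/6 = -4690.50000
m₂^(3/2) = 224.58333^(1.5) = 3365.62934
g_1 = m₃ / m₂^(3/2) = -4690.50000 / 3365.62934 ≈ -1.394

-1.394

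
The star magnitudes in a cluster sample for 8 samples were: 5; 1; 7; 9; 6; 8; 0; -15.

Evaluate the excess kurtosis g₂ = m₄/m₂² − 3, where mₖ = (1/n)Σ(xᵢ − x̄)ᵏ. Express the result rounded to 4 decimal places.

1.3918

x̄ = 2.6250
Σ(xᵢ − x̄)² = 425.8750 ⇒ m₂ = 53.23438
Σ(xᵢ − x̄)⁴ = 99566.3066 ⇒ m₄ = 12445.78833
m₂² = 2833.89868
g₂ = m₄/m₂² − 3 = 4.39175 − 3 ≈ 1.3918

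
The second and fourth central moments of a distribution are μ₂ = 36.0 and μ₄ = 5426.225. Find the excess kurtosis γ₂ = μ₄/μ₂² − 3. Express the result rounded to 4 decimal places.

μ₂² = 36.0² = 1296.00000
μ₄/μ₂² = 5426.225 / 1296.00000 = 4.18690
γ₂ = 4.18690 − 3 ≈ 1.1869

1.1869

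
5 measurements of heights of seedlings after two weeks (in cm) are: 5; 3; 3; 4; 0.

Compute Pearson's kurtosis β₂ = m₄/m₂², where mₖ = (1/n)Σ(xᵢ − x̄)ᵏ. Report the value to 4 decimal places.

2.5000

x̄ = 3.0000
Σ(xᵢ − x̄)² = 14.0000 ⇒ m₂ = 2.80000
Σ(xᵢ − x̄)⁴ = 98.0000 ⇒ m₄ = 19.60000
m₂² = 7.84000
β₂ = m₄/m₂² = 19.60000 / 7.84000 ≈ 2.5000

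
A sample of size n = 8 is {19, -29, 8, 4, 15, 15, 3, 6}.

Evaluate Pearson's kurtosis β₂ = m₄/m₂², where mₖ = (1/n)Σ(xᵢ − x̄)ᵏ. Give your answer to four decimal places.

x̄ = 5.1250
Σ(xᵢ − x̄)² = 1566.8750 ⇒ m₂ = 195.85938
Σ(xᵢ − x̄)⁴ = 1412268.4004 ⇒ m₄ = 176533.55005
m₂² = 38360.89478
β₂ = m₄/m₂² = 176533.55005 / 38360.89478 ≈ 4.6019

4.6019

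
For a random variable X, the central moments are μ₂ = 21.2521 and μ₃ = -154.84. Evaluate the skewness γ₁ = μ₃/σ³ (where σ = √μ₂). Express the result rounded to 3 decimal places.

-1.580

σ = √μ₂ = √21.2521 = 4.61000
σ³ = μ₂^(3/2) = 97.97218
γ₁ = μ₃/σ³ = -154.84 / 97.97218 ≈ -1.580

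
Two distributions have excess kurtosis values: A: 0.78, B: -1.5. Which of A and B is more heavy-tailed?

A

Higher excess kurtosis ⇒ heavier tails relative to the normal distribution.
0.78 vs -1.5: the larger is 0.78, so A has heavier tails. (A is leptokurtic — heavier-than-normal tails; the other is platykurtic.)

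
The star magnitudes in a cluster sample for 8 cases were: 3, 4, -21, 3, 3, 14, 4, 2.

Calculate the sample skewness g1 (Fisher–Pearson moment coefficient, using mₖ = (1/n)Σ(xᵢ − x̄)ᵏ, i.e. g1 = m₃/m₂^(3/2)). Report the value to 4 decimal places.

x̄ = (3 + 4 - 21 + 3 + 3 + 14 + 4 + 2) / 8 = 1.5000
deviations (xᵢ − x̄): 1.5000, 2.5000, -22.5000, 1.5000, 1.5000, 12.5000, 2.5000, 0.5000
Σ(xᵢ − x̄)² = 682.0000 ⇒ m₂ = 682.0000/8 = 85.25000
Σ(xᵢ − x̄)³ = -9396.0000 ⇒ m₃ = -9396.0000/8 = -1174.50000
m₂^(3/2) = 85.25000^(1.5) = 787.12115
g1 = m₃ / m₂^(3/2) = -1174.50000 / 787.12115 ≈ -1.4921

-1.4921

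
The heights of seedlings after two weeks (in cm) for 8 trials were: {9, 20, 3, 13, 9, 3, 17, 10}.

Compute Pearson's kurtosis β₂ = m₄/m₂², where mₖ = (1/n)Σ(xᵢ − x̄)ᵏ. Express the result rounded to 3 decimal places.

x̄ = 10.5000
Σ(xᵢ − x̄)² = 256.0000 ⇒ m₂ = 32.00000
Σ(xᵢ − x̄)⁴ = 16307.5000 ⇒ m₄ = 2038.43750
m₂² = 1024.00000
β₂ = m₄/m₂² = 2038.43750 / 1024.00000 ≈ 1.991

1.991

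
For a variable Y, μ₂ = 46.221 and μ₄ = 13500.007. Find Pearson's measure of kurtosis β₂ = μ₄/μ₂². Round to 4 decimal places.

μ₂² = 46.221² = 2136.38084
μ₄/μ₂² = 13500.007 / 2136.38084 = 6.31910
β₂ ≈ 6.3191

6.3191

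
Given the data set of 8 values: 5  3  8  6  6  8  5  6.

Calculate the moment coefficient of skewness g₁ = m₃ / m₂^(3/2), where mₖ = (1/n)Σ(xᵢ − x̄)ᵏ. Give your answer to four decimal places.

-0.2037

x̄ = (5 + 3 + 8 + 6 + 6 + 8 + 5 + 6) / 8 = 5.8750
deviations (xᵢ − x̄): -0.8750, -2.8750, 2.1250, 0.1250, 0.1250, 2.1250, -0.8750, 0.1250
Σ(xᵢ − x̄)² = 18.8750 ⇒ m₂ = 18.8750/8 = 2.35938
Σ(xᵢ − x̄)³ = -5.9063 ⇒ m₃ = -5.9063/8 = -0.73828
m₂^(3/2) = 2.35938^(1.5) = 3.62406
g₁ = m₃ / m₂^(3/2) = -0.73828 / 3.62406 ≈ -0.2037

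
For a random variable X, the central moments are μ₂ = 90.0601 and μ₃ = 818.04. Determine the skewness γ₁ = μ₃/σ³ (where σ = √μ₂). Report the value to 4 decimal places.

0.9571

σ = √μ₂ = √90.0601 = 9.49000
σ³ = μ₂^(3/2) = 854.67035
γ₁ = μ₃/σ³ = 818.04 / 854.67035 ≈ 0.9571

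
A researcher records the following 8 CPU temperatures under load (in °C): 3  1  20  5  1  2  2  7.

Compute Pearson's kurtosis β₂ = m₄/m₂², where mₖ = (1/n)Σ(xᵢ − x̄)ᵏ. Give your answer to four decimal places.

4.9750

x̄ = 5.1250
Σ(xᵢ − x̄)² = 282.8750 ⇒ m₂ = 35.35938
Σ(xᵢ − x̄)⁴ = 49761.0254 ⇒ m₄ = 6220.12817
m₂² = 1250.28540
β₂ = m₄/m₂² = 6220.12817 / 1250.28540 ≈ 4.9750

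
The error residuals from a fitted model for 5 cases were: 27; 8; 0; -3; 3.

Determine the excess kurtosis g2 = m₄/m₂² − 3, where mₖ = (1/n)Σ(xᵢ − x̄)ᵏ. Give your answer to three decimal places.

-0.305

x̄ = 7.0000
Σ(xᵢ − x̄)² = 566.0000 ⇒ m₂ = 113.20000
Σ(xᵢ − x̄)⁴ = 172658.0000 ⇒ m₄ = 34531.60000
m₂² = 12814.24000
g2 = m₄/m₂² − 3 = 2.69478 − 3 ≈ -0.305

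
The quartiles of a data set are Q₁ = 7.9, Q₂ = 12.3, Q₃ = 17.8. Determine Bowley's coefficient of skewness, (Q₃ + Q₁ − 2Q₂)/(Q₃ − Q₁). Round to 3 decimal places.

numerator: Q₃ + Q₁ − 2Q₂ = 17.8 + 7.9 − 2×12.3 = 1.1000
denominator: Q₃ − Q₁ = 17.8 − 7.9 = 9.9000
Bowley skewness = 1.1000 / 9.9000 ≈ 0.111

0.111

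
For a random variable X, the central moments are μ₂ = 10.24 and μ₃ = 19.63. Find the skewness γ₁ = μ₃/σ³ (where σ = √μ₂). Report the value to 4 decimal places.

0.5991

σ = √μ₂ = √10.24 = 3.20000
σ³ = μ₂^(3/2) = 32.76800
γ₁ = μ₃/σ³ = 19.63 / 32.76800 ≈ 0.5991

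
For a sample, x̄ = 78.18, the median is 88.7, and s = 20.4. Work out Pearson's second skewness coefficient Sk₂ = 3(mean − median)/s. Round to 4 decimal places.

Sk₂ = 3(78.18 − 88.7) / 20.4 = 3 × -10.5200 / 20.4
    = -31.5600 / 20.4 ≈ -1.5471

-1.5471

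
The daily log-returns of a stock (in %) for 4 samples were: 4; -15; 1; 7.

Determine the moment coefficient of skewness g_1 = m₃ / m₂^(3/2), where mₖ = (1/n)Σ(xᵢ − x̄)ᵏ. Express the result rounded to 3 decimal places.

-0.944

x̄ = (4 - 15 + 1 + 7) / 4 = -0.7500
deviations (xᵢ − x̄): 4.7500, -14.2500, 1.7500, 7.7500
Σ(xᵢ − x̄)² = 288.7500 ⇒ m₂ = 288.7500/4 = 72.18750
Σ(xᵢ − x̄)³ = -2315.6250 ⇒ m₃ = -2315.6250/4 = -578.90625
m₂^(3/2) = 72.18750^(1.5) = 613.32830
g_1 = m₃ / m₂^(3/2) = -578.90625 / 613.32830 ≈ -0.944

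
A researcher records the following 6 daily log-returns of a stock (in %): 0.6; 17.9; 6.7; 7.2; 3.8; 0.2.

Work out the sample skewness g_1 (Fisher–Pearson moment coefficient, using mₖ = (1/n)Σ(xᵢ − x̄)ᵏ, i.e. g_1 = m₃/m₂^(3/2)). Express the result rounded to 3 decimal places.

x̄ = (0.6 + 17.9 + 6.7 + 7.2 + 3.8 + 0.2) / 6 = 6.0667
deviations (xᵢ − x̄): -5.4667, 11.8333, 0.6333, 1.1333, -2.2667, -5.8667
Σ(xᵢ − x̄)² = 211.1533 ⇒ m₂ = 211.1533/6 = 35.19222
Σ(xᵢ − x̄)³ = 1281.7736 ⇒ m₃ = 1281.7736/6 = 213.62893
m₂^(3/2) = 35.19222^(1.5) = 208.77094
g_1 = m₃ / m₂^(3/2) = 213.62893 / 208.77094 ≈ 1.023

1.023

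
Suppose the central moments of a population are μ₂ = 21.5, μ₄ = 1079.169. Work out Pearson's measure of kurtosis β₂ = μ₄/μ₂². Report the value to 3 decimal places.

μ₂² = 21.5² = 462.25000
μ₄/μ₂² = 1079.169 / 462.25000 = 2.33460
β₂ ≈ 2.335

2.335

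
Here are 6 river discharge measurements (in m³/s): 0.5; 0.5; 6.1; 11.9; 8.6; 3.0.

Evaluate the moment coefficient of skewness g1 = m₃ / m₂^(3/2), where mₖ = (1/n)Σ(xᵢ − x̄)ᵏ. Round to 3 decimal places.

0.345

x̄ = (0.5 + 0.5 + 6.1 + 11.9 + 8.6 + 3.0) / 6 = 5.1000
deviations (xᵢ − x̄): -4.6000, -4.6000, 1.0000, 6.8000, 3.5000, -2.1000
Σ(xᵢ − x̄)² = 106.2200 ⇒ m₂ = 106.2200/6 = 17.70333
Σ(xᵢ − x̄)³ = 154.3740 ⇒ m₃ = 154.3740/6 = 25.72900
m₂^(3/2) = 17.70333^(1.5) = 74.48736
g1 = m₃ / m₂^(3/2) = 25.72900 / 74.48736 ≈ 0.345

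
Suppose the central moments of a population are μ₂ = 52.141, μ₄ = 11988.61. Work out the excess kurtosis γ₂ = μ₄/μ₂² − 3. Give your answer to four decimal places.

μ₂² = 52.141² = 2718.68388
μ₄/μ₂² = 11988.61 / 2718.68388 = 4.40971
γ₂ = 4.40971 − 3 ≈ 1.4097

1.4097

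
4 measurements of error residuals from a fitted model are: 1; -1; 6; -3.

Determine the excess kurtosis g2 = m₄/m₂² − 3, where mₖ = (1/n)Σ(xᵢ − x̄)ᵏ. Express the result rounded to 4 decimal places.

x̄ = 0.7500
Σ(xᵢ − x̄)² = 44.7500 ⇒ m₂ = 11.18750
Σ(xᵢ − x̄)⁴ = 966.8281 ⇒ m₄ = 241.70703
m₂² = 125.16016
g2 = m₄/m₂² − 3 = 1.93118 − 3 ≈ -1.0688

-1.0688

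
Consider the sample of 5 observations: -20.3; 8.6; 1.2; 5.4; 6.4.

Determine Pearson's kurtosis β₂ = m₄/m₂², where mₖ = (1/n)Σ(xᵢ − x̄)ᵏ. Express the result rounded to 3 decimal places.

x̄ = 0.2600
Σ(xᵢ − x̄)² = 557.2720 ⇒ m₂ = 111.45440
Σ(xᵢ − x̄)⁴ = 185644.8050 ⇒ m₄ = 37128.96099
m₂² = 12422.08328
β₂ = m₄/m₂² = 37128.96099 / 12422.08328 ≈ 2.989

2.989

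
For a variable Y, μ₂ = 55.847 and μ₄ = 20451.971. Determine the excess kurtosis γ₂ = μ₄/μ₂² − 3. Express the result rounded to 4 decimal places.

μ₂² = 55.847² = 3118.88741
μ₄/μ₂² = 20451.971 / 3118.88741 = 6.55746
γ₂ = 6.55746 − 3 ≈ 3.5575

3.5575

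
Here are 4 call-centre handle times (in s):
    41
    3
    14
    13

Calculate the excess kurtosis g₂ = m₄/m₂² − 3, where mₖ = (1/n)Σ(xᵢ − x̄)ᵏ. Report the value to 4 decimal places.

x̄ = 17.7500
Σ(xᵢ − x̄)² = 794.7500 ⇒ m₂ = 198.68750
Σ(xᵢ − x̄)⁴ = 340248.0781 ⇒ m₄ = 85062.01953
m₂² = 39476.72266
g₂ = m₄/m₂² − 3 = 2.15474 − 3 ≈ -0.8453

-0.8453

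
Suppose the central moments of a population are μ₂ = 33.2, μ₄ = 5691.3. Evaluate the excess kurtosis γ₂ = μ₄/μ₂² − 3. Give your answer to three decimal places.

μ₂² = 33.2² = 1102.24000
μ₄/μ₂² = 5691.3 / 1102.24000 = 5.16339
γ₂ = 5.16339 − 3 ≈ 2.163

2.163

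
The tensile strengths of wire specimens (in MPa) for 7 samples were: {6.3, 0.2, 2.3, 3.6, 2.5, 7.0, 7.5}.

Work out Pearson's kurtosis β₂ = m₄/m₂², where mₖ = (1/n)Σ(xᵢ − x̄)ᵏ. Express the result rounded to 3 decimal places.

1.578

x̄ = 4.2000
Σ(xᵢ − x̄)² = 46.0000 ⇒ m₂ = 6.57143
Σ(xᵢ − x̄)⁴ = 477.0196 ⇒ m₄ = 68.14566
m₂² = 43.18367
β₂ = m₄/m₂² = 68.14566 / 43.18367 ≈ 1.578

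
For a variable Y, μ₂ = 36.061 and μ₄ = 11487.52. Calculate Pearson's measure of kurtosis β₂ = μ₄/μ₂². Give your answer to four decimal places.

μ₂² = 36.061² = 1300.39572
μ₄/μ₂² = 11487.52 / 1300.39572 = 8.83386
β₂ ≈ 8.8339

8.8339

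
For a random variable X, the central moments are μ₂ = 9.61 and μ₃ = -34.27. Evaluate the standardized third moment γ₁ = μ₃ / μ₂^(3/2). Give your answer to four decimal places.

-1.1503

σ = √μ₂ = √9.61 = 3.10000
σ³ = μ₂^(3/2) = 29.79100
γ₁ = μ₃/σ³ = -34.27 / 29.79100 ≈ -1.1503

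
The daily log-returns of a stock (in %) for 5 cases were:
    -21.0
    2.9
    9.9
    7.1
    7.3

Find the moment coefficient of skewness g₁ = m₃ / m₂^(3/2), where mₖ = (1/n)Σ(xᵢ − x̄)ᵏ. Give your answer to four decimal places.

-1.3594

x̄ = (-21.0 + 2.9 + 9.9 + 7.1 + 7.3) / 5 = 1.2400
deviations (xᵢ − x̄): -22.2400, 1.6600, 8.6600, 5.8600, 6.0600
Σ(xᵢ − x̄)² = 643.4320 ⇒ m₂ = 643.4320/5 = 128.68640
Σ(xᵢ − x̄)³ = -9922.4842 ⇒ m₃ = -9922.4842/5 = -1984.49683
m₂^(3/2) = 128.68640^(1.5) = 1459.81888
g₁ = m₃ / m₂^(3/2) = -1984.49683 / 1459.81888 ≈ -1.3594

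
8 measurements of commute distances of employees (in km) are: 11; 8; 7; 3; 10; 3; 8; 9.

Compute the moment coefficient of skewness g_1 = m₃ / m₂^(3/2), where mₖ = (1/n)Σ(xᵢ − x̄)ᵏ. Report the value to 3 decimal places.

x̄ = (11 + 8 + 7 + 3 + 10 + 3 + 8 + 9) / 8 = 7.3750
deviations (xᵢ − x̄): 3.6250, 0.6250, -0.3750, -4.3750, 2.6250, -4.3750, 0.6250, 1.6250
Σ(xᵢ − x̄)² = 61.8750 ⇒ m₂ = 61.8750/8 = 7.73438
Σ(xᵢ − x̄)³ = -97.0313 ⇒ m₃ = -97.0313/8 = -12.12891
m₂^(3/2) = 7.73438^(1.5) = 21.50987
g_1 = m₃ / m₂^(3/2) = -12.12891 / 21.50987 ≈ -0.564

-0.564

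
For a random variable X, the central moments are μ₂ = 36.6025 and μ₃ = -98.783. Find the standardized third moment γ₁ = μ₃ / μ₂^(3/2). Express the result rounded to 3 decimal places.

-0.446

σ = √μ₂ = √36.6025 = 6.05000
σ³ = μ₂^(3/2) = 221.44513
γ₁ = μ₃/σ³ = -98.783 / 221.44513 ≈ -0.446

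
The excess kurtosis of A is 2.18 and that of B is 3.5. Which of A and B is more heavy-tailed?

Higher excess kurtosis ⇒ heavier tails relative to the normal distribution.
2.18 vs 3.5: the larger is 3.5, so B has heavier tails.

B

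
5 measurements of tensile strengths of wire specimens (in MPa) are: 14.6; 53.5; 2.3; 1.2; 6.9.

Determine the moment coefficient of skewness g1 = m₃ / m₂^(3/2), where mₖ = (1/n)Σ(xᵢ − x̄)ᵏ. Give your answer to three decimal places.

x̄ = (14.6 + 53.5 + 2.3 + 1.2 + 6.9) / 5 = 15.7000
deviations (xᵢ − x̄): -1.1000, 37.8000, -13.4000, -14.5000, -8.8000
Σ(xᵢ − x̄)² = 1897.3000 ⇒ m₂ = 1897.3000/5 = 379.46000
Σ(xᵢ − x̄)³ = 47872.6200 ⇒ m₃ = 47872.6200/5 = 9574.52400
m₂^(3/2) = 379.46000^(1.5) = 7391.77951
g1 = m₃ / m₂^(3/2) = 9574.52400 / 7391.77951 ≈ 1.295

1.295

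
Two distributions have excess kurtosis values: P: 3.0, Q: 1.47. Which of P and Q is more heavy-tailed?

Higher excess kurtosis ⇒ heavier tails relative to the normal distribution.
3.0 vs 1.47: the larger is 3.0, so P has heavier tails.

P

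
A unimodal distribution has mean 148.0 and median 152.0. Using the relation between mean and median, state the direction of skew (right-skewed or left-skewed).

left-skewed

mean − median = 148.0 − 152.0 = -4.0
mean < median ⇒ the longer tail is on the left ⇒ left-skewed (negatively skewed).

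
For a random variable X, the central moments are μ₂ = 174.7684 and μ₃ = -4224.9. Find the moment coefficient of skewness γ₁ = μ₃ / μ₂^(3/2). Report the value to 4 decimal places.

-1.8286

σ = √μ₂ = √174.7684 = 13.22000
σ³ = μ₂^(3/2) = 2310.43825
γ₁ = μ₃/σ³ = -4224.9 / 2310.43825 ≈ -1.8286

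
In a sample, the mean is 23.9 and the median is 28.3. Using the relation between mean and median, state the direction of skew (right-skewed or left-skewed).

left-skewed

mean − median = 23.9 − 28.3 = -4.4
mean < median ⇒ the longer tail is on the left ⇒ left-skewed (negatively skewed).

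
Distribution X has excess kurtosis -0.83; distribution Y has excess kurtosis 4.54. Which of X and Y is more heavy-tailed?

Y

Higher excess kurtosis ⇒ heavier tails relative to the normal distribution.
-0.83 vs 4.54: the larger is 4.54, so Y has heavier tails. (Y is leptokurtic — heavier-than-normal tails; the other is platykurtic.)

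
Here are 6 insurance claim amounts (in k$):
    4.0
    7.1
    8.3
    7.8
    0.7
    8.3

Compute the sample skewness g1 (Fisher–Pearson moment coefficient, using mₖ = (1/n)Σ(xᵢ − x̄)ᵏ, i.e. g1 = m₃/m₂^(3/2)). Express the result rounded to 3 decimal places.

x̄ = (4.0 + 7.1 + 8.3 + 7.8 + 0.7 + 8.3) / 6 = 6.0333
deviations (xᵢ − x̄): -2.0333, 1.0667, 2.2667, 1.7667, -5.3333, 2.2667
Σ(xᵢ − x̄)² = 47.1133 ⇒ m₂ = 47.1133/6 = 7.85222
Σ(xᵢ − x̄)³ = -130.0916 ⇒ m₃ = -130.0916/6 = -21.68193
m₂^(3/2) = 7.85222^(1.5) = 22.00335
g1 = m₃ / m₂^(3/2) = -21.68193 / 22.00335 ≈ -0.985

-0.985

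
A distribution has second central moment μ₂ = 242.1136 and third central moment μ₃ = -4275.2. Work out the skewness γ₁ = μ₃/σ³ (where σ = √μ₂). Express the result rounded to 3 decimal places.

σ = √μ₂ = √242.1136 = 15.56000
σ³ = μ₂^(3/2) = 3767.28762
γ₁ = μ₃/σ³ = -4275.2 / 3767.28762 ≈ -1.135

-1.135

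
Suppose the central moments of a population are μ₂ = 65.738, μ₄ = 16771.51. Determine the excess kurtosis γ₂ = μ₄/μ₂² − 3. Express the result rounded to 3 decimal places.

μ₂² = 65.738² = 4321.48464
μ₄/μ₂² = 16771.51 / 4321.48464 = 3.88096
γ₂ = 3.88096 − 3 ≈ 0.881

0.881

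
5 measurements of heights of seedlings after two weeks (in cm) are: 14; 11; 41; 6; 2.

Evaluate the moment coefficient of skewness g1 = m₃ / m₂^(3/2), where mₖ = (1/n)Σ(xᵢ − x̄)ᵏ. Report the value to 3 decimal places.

x̄ = (14 + 11 + 41 + 6 + 2) / 5 = 14.8000
deviations (xᵢ − x̄): -0.8000, -3.8000, 26.2000, -8.8000, -12.8000
Σ(xᵢ − x̄)² = 942.8000 ⇒ m₂ = 942.8000/5 = 188.56000
Σ(xᵢ − x̄)³ = 15150.7200 ⇒ m₃ = 15150.7200/5 = 3030.14400
m₂^(3/2) = 188.56000^(1.5) = 2589.25220
g1 = m₃ / m₂^(3/2) = 3030.14400 / 2589.25220 ≈ 1.170

1.170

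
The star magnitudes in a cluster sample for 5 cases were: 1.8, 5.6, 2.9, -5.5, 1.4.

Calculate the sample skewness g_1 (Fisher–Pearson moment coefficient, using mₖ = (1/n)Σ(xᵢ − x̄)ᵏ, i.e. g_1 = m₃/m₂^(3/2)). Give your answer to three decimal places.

-0.881

x̄ = (1.8 + 5.6 + 2.9 - 5.5 + 1.4) / 5 = 1.2400
deviations (xᵢ − x̄): 0.5600, 4.3600, 1.6600, -6.7400, 0.1600
Σ(xᵢ − x̄)² = 67.5320 ⇒ m₂ = 67.5320/5 = 13.50640
Σ(xᵢ − x̄)³ = -218.5462 ⇒ m₃ = -218.5462/5 = -43.70923
m₂^(3/2) = 13.50640^(1.5) = 49.63744
g_1 = m₃ / m₂^(3/2) = -43.70923 / 49.63744 ≈ -0.881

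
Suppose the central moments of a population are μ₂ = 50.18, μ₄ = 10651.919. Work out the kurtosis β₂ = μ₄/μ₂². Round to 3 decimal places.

μ₂² = 50.18² = 2518.03240
μ₄/μ₂² = 10651.919 / 2518.03240 = 4.23025
β₂ ≈ 4.230

4.230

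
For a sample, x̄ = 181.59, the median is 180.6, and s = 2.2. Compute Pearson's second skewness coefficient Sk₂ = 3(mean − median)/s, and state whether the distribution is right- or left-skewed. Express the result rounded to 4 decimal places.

Sk₂ = 3(181.59 − 180.6) / 2.2 = 3 × 0.9900 / 2.2
    = 2.9700 / 2.2 ≈ 1.3500
Sk₂ > 0 ⇒ mean > median ⇒ right-skewed (positive skew).

1.3500, right-skewed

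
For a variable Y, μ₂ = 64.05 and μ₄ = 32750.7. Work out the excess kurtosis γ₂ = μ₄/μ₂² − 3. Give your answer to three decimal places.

4.983

μ₂² = 64.05² = 4102.40250
μ₄/μ₂² = 32750.7 / 4102.40250 = 7.98330
γ₂ = 7.98330 − 3 ≈ 4.983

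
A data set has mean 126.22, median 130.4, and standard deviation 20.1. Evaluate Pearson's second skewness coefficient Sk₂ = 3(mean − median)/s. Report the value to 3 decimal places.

-0.624

Sk₂ = 3(126.22 − 130.4) / 20.1 = 3 × -4.1800 / 20.1
    = -12.5400 / 20.1 ≈ -0.624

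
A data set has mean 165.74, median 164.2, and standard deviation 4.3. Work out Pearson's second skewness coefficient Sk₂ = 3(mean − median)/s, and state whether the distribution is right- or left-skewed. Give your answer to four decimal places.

Sk₂ = 3(165.74 − 164.2) / 4.3 = 3 × 1.5400 / 4.3
    = 4.6200 / 4.3 ≈ 1.0744
Sk₂ > 0 ⇒ mean > median ⇒ right-skewed (positive skew).

1.0744, right-skewed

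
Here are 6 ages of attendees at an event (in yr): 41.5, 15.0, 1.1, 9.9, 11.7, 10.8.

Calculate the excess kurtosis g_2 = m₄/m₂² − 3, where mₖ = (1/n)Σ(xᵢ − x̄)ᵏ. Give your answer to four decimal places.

0.5341

x̄ = 15.0000
Σ(xᵢ − x̄)² = 950.0000 ⇒ m₂ = 158.33333
Σ(xᵢ − x̄)⁴ = 531591.4484 ⇒ m₄ = 88598.57473
m₂² = 25069.44444
g_2 = m₄/m₂² − 3 = 3.53413 − 3 ≈ 0.5341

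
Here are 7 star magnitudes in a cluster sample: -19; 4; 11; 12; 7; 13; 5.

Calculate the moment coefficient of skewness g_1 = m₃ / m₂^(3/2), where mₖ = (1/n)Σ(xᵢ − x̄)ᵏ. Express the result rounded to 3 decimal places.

-1.628

x̄ = (-19 + 4 + 11 + 12 + 7 + 13 + 5) / 7 = 4.7143
deviations (xᵢ − x̄): -23.7143, -0.7143, 6.2857, 7.2857, 2.2857, 8.2857, 0.2857
Σ(xᵢ − x̄)² = 729.4286 ⇒ m₂ = 729.4286/7 = 104.20408
Σ(xᵢ − x̄)³ = -12120.6122 ⇒ m₃ = -12120.6122/7 = -1731.51603
m₂^(3/2) = 104.20408^(1.5) = 1063.71944
g_1 = m₃ / m₂^(3/2) = -1731.51603 / 1063.71944 ≈ -1.628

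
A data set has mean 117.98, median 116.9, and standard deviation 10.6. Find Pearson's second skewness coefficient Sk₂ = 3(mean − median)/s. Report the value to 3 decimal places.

0.306

Sk₂ = 3(117.98 − 116.9) / 10.6 = 3 × 1.0800 / 10.6
    = 3.2400 / 10.6 ≈ 0.306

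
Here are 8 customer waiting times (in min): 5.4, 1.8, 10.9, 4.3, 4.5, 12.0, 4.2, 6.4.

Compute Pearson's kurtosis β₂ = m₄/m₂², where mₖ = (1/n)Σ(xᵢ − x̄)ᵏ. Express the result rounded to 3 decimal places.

2.195

x̄ = 6.1875
Σ(xᵢ − x̄)² = 86.2688 ⇒ m₂ = 10.78359
Σ(xᵢ − x̄)⁴ = 2041.9773 ⇒ m₄ = 255.24717
m₂² = 116.28589
β₂ = m₄/m₂² = 255.24717 / 116.28589 ≈ 2.195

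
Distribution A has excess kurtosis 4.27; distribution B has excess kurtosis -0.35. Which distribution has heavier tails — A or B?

Higher excess kurtosis ⇒ heavier tails relative to the normal distribution.
4.27 vs -0.35: the larger is 4.27, so A has heavier tails. (A is leptokurtic — heavier-than-normal tails; the other is platykurtic.)

A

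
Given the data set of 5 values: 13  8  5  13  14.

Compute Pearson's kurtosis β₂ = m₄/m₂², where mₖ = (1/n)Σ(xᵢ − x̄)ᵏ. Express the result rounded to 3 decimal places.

x̄ = 10.6000
Σ(xᵢ − x̄)² = 61.2000 ⇒ m₂ = 12.24000
Σ(xᵢ − x̄)⁴ = 1229.1360 ⇒ m₄ = 245.82720
m₂² = 149.81760
β₂ = m₄/m₂² = 245.82720 / 149.81760 ≈ 1.641

1.641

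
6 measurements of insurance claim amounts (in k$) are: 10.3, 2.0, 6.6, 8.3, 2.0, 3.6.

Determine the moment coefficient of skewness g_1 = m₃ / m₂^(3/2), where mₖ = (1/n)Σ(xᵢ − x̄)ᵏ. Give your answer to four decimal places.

x̄ = (10.3 + 2.0 + 6.6 + 8.3 + 2.0 + 3.6) / 6 = 5.4667
deviations (xᵢ − x̄): 4.8333, -3.4667, 1.1333, 2.8333, -3.4667, -1.8667
Σ(xᵢ − x̄)² = 60.1933 ⇒ m₂ = 60.1933/6 = 10.03222
Σ(xᵢ − x̄)³ = 47.2856 ⇒ m₃ = 47.2856/6 = 7.88093
m₂^(3/2) = 10.03222^(1.5) = 31.77574
g_1 = m₃ / m₂^(3/2) = 7.88093 / 31.77574 ≈ 0.2480

0.2480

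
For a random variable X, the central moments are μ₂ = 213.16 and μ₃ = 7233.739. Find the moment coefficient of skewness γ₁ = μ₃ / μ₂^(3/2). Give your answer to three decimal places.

2.324

σ = √μ₂ = √213.16 = 14.60000
σ³ = μ₂^(3/2) = 3112.13600
γ₁ = μ₃/σ³ = 7233.739 / 3112.13600 ≈ 2.324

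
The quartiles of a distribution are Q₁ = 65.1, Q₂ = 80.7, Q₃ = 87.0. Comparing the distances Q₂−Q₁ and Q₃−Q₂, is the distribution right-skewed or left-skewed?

left-skewed

Q₂ − Q₁ = 15.6;  Q₃ − Q₂ = 6.3
Q₂ − Q₁ > Q₃ − Q₂ ⇒ the lower half is more spread out ⇒ left-skewed.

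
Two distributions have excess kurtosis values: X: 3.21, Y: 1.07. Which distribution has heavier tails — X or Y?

X

Higher excess kurtosis ⇒ heavier tails relative to the normal distribution.
3.21 vs 1.07: the larger is 3.21, so X has heavier tails.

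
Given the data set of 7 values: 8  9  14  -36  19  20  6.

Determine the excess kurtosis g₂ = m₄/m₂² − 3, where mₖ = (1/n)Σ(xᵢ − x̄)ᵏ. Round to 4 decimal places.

x̄ = 5.7143
Σ(xᵢ − x̄)² = 2205.4286 ⇒ m₂ = 315.06122
Σ(xᵢ − x̄)⁴ = 3105546.3499 ⇒ m₄ = 443649.47855
m₂² = 99263.57518
g₂ = m₄/m₂² − 3 = 4.46941 − 3 ≈ 1.4694

1.4694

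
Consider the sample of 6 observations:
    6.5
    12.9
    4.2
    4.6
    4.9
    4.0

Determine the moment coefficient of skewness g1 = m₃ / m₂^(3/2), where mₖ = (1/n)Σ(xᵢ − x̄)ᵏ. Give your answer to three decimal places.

1.543

x̄ = (6.5 + 12.9 + 4.2 + 4.6 + 4.9 + 4.0) / 6 = 6.1833
deviations (xᵢ − x̄): 0.3167, 6.7167, -1.9833, -1.5833, -1.2833, -2.1833
Σ(xᵢ − x̄)² = 58.0683 ⇒ m₂ = 58.0683/6 = 9.67806
Σ(xᵢ − x̄)³ = 278.7524 ⇒ m₃ = 278.7524/6 = 46.45874
m₂^(3/2) = 9.67806^(1.5) = 30.10802
g1 = m₃ / m₂^(3/2) = 46.45874 / 30.10802 ≈ 1.543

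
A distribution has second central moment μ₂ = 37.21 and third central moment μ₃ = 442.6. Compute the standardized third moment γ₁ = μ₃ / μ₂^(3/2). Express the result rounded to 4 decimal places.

1.9499

σ = √μ₂ = √37.21 = 6.10000
σ³ = μ₂^(3/2) = 226.98100
γ₁ = μ₃/σ³ = 442.6 / 226.98100 ≈ 1.9499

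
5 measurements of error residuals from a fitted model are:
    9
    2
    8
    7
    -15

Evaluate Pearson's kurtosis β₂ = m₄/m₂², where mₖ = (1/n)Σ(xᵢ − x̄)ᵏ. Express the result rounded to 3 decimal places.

x̄ = 2.2000
Σ(xᵢ − x̄)² = 398.8000 ⇒ m₂ = 79.76000
Σ(xᵢ − x̄)⁴ = 91321.9360 ⇒ m₄ = 18264.38720
m₂² = 6361.65760
β₂ = m₄/m₂² = 18264.38720 / 6361.65760 ≈ 2.871

2.871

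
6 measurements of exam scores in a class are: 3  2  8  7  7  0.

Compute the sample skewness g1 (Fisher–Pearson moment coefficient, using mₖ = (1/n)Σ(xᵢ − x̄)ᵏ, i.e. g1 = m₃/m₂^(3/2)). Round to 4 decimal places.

-0.2253

x̄ = (3 + 2 + 8 + 7 + 7 + 0) / 6 = 4.5000
deviations (xᵢ − x̄): -1.5000, -2.5000, 3.5000, 2.5000, 2.5000, -4.5000
Σ(xᵢ − x̄)² = 53.5000 ⇒ m₂ = 53.5000/6 = 8.91667
Σ(xᵢ − x̄)³ = -36.0000 ⇒ m₃ = -36.0000/6 = -6.00000
m₂^(3/2) = 8.91667^(1.5) = 26.62587
g1 = m₃ / m₂^(3/2) = -6.00000 / 26.62587 ≈ -0.2253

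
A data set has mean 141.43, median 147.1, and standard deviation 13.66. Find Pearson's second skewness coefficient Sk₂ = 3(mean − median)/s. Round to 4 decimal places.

Sk₂ = 3(141.43 − 147.1) / 13.66 = 3 × -5.6700 / 13.66
    = -17.0100 / 13.66 ≈ -1.2452

-1.2452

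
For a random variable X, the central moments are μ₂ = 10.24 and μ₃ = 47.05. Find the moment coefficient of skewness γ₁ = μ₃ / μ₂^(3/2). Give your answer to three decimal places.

σ = √μ₂ = √10.24 = 3.20000
σ³ = μ₂^(3/2) = 32.76800
γ₁ = μ₃/σ³ = 47.05 / 32.76800 ≈ 1.436

1.436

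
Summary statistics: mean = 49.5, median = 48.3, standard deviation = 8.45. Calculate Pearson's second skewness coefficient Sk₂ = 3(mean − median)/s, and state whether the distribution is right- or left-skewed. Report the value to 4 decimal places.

Sk₂ = 3(49.5 − 48.3) / 8.45 = 3 × 1.2000 / 8.45
    = 3.6000 / 8.45 ≈ 0.4260
Sk₂ > 0 ⇒ mean > median ⇒ right-skewed (positive skew).

0.4260, right-skewed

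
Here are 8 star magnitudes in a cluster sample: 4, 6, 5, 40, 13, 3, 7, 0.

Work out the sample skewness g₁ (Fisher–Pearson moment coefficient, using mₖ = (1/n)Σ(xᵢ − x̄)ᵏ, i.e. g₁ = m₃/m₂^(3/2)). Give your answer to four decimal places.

x̄ = (4 + 6 + 5 + 40 + 13 + 3 + 7 + 0) / 8 = 9.7500
deviations (xᵢ − x̄): -5.7500, -3.7500, -4.7500, 30.2500, 3.2500, -6.7500, -2.7500, -9.7500
Σ(xᵢ − x̄)² = 1143.5000 ⇒ m₂ = 1143.5000/8 = 142.93750
Σ(xᵢ − x̄)³ = 26109.7500 ⇒ m₃ = 26109.7500/8 = 3263.71875
m₂^(3/2) = 142.93750^(1.5) = 1708.91032
g₁ = m₃ / m₂^(3/2) = 3263.71875 / 1708.91032 ≈ 1.9098

1.9098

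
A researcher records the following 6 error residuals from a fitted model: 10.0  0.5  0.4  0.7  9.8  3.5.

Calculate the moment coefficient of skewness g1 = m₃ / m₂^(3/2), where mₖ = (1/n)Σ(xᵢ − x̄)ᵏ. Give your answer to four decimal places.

0.5350

x̄ = (10.0 + 0.5 + 0.4 + 0.7 + 9.8 + 3.5) / 6 = 4.1500
deviations (xᵢ − x̄): 5.8500, -3.6500, -3.7500, -3.4500, 5.6500, -0.6500
Σ(xᵢ − x̄)² = 105.8550 ⇒ m₂ = 105.8550/6 = 17.64250
Σ(xᵢ − x̄)³ = 237.8640 ⇒ m₃ = 237.8640/6 = 39.64400
m₂^(3/2) = 17.64250^(1.5) = 74.10375
g1 = m₃ / m₂^(3/2) = 39.64400 / 74.10375 ≈ 0.5350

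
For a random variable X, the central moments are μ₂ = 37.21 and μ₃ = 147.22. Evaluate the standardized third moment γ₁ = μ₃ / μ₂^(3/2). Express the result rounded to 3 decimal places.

0.649

σ = √μ₂ = √37.21 = 6.10000
σ³ = μ₂^(3/2) = 226.98100
γ₁ = μ₃/σ³ = 147.22 / 226.98100 ≈ 0.649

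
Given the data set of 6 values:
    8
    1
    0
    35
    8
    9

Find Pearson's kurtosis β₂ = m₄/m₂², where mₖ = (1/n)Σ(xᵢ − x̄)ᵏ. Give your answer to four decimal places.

3.5976

x̄ = 10.1667
Σ(xᵢ − x̄)² = 814.8333 ⇒ m₂ = 135.80556
Σ(xᵢ − x̄)⁴ = 398102.1528 ⇒ m₄ = 66350.35880
m₂² = 18443.14892
β₂ = m₄/m₂² = 66350.35880 / 18443.14892 ≈ 3.5976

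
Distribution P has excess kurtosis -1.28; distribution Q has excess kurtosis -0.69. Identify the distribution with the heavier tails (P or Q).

Higher excess kurtosis ⇒ heavier tails relative to the normal distribution.
-1.28 vs -0.69: the larger is -0.69, so Q has heavier tails.

Q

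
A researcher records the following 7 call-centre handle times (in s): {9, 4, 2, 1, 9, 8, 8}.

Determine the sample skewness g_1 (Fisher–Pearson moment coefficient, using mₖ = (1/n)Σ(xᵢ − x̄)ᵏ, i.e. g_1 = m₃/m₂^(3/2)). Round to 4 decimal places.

x̄ = (9 + 4 + 2 + 1 + 9 + 8 + 8) / 7 = 5.8571
deviations (xᵢ − x̄): 3.1429, -1.8571, -3.8571, -4.8571, 3.1429, 2.1429, 2.1429
Σ(xᵢ − x̄)² = 70.8571 ⇒ m₂ = 70.8571/7 = 10.12245
Σ(xᵢ − x̄)³ = -96.6122 ⇒ m₃ = -96.6122/7 = -13.80175
m₂^(3/2) = 10.12245^(1.5) = 32.20538
g_1 = m₃ / m₂^(3/2) = -13.80175 / 32.20538 ≈ -0.4286

-0.4286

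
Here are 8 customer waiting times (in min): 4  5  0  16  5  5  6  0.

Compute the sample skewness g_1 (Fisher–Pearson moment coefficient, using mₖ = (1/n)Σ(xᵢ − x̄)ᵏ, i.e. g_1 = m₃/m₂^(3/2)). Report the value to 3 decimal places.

x̄ = (4 + 5 + 0 + 16 + 5 + 5 + 6 + 0) / 8 = 5.1250
deviations (xᵢ − x̄): -1.1250, -0.1250, -5.1250, 10.8750, -0.1250, -0.1250, 0.8750, -5.1250
Σ(xᵢ − x̄)² = 172.8750 ⇒ m₂ = 172.8750/8 = 21.60938
Σ(xᵢ − x̄)³ = 1016.1563 ⇒ m₃ = 1016.1563/8 = 127.01953
m₂^(3/2) = 21.60938^(1.5) = 100.45309
g_1 = m₃ / m₂^(3/2) = 127.01953 / 100.45309 ≈ 1.264

1.264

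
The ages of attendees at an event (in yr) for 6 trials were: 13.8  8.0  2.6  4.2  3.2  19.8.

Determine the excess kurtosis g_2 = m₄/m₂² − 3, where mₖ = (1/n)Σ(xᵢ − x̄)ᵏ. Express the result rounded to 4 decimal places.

x̄ = 8.6000
Σ(xᵢ − x̄)² = 237.3600 ⇒ m₂ = 39.56000
Σ(xᵢ − x̄)⁴ = 18987.6000 ⇒ m₄ = 3164.60000
m₂² = 1564.99360
g_2 = m₄/m₂² − 3 = 2.02212 − 3 ≈ -0.9779

-0.9779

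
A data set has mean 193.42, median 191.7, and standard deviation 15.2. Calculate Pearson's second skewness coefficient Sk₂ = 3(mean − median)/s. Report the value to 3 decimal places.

Sk₂ = 3(193.42 − 191.7) / 15.2 = 3 × 1.7200 / 15.2
    = 5.1600 / 15.2 ≈ 0.339

0.339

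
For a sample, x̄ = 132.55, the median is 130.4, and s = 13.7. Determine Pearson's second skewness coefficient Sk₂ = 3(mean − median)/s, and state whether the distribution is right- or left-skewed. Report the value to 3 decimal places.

Sk₂ = 3(132.55 − 130.4) / 13.7 = 3 × 2.1500 / 13.7
    = 6.4500 / 13.7 ≈ 0.471
Sk₂ > 0 ⇒ mean > median ⇒ right-skewed (positive skew).

0.471, right-skewed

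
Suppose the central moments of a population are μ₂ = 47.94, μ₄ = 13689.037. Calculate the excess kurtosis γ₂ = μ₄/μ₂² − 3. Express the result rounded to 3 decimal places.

2.956

μ₂² = 47.94² = 2298.24360
μ₄/μ₂² = 13689.037 / 2298.24360 = 5.95630
γ₂ = 5.95630 − 3 ≈ 2.956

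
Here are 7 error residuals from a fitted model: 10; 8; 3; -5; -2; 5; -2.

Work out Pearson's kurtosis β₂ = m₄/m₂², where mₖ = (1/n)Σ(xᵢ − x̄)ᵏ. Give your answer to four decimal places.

1.5770

x̄ = 2.4286
Σ(xᵢ − x̄)² = 189.7143 ⇒ m₂ = 27.10204
Σ(xᵢ − x̄)⁴ = 8108.2099 ⇒ m₄ = 1158.31570
m₂² = 734.52062
β₂ = m₄/m₂² = 1158.31570 / 734.52062 ≈ 1.5770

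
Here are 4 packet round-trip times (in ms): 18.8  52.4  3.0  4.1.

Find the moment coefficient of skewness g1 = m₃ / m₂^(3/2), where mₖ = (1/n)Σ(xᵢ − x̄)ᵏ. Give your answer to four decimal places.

0.8533

x̄ = (18.8 + 52.4 + 3.0 + 4.1) / 4 = 19.5750
deviations (xᵢ − x̄): -0.7750, 32.8250, -16.5750, -15.4750
Σ(xᵢ − x̄)² = 1592.2875 ⇒ m₂ = 1592.2875/4 = 398.07188
Σ(xᵢ − x̄)³ = 27108.2906 ⇒ m₃ = 27108.2906/4 = 6777.07266
m₂^(3/2) = 398.07188^(1.5) = 7942.22601
g1 = m₃ / m₂^(3/2) = 6777.07266 / 7942.22601 ≈ 0.8533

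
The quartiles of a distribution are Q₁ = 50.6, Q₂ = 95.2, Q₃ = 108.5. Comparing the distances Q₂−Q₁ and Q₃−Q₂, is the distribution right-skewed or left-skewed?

Q₂ − Q₁ = 44.6;  Q₃ − Q₂ = 13.3
Q₂ − Q₁ > Q₃ − Q₂ ⇒ the lower half is more spread out ⇒ left-skewed.

left-skewed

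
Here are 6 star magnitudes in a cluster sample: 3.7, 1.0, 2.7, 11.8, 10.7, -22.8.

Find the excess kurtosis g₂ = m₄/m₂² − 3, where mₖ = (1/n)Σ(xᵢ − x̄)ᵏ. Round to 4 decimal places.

x̄ = 1.1833
Σ(xᵢ − x̄)² = 787.1483 ⇒ m₂ = 131.19139
Σ(xᵢ − x̄)⁴ = 351807.4961 ⇒ m₄ = 58634.58269
m₂² = 17211.18052
g₂ = m₄/m₂² − 3 = 3.40677 − 3 ≈ 0.4068

0.4068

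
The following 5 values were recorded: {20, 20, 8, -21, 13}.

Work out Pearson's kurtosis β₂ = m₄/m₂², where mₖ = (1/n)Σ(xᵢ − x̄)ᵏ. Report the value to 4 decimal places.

2.8136

x̄ = 8.0000
Σ(xᵢ − x̄)² = 1154.0000 ⇒ m₂ = 230.80000
Σ(xᵢ − x̄)⁴ = 749378.0000 ⇒ m₄ = 149875.60000
m₂² = 53268.64000
β₂ = m₄/m₂² = 149875.60000 / 53268.64000 ≈ 2.8136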